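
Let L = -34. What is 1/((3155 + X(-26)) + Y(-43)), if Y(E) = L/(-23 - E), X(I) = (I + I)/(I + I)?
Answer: 10/31543 ≈ 0.00031703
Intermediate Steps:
X(I) = 1 (X(I) = (2*I)/((2*I)) = (2*I)*(1/(2*I)) = 1)
Y(E) = -34/(-23 - E)
1/((3155 + X(-26)) + Y(-43)) = 1/((3155 + 1) + 34/(23 - 43)) = 1/(3156 + 34/(-20)) = 1/(3156 + 34*(-1/20)) = 1/(3156 - 17/10) = 1/(31543/10) = 10/31543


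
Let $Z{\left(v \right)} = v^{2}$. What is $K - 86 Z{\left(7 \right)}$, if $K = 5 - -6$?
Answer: $-4203$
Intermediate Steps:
$K = 11$ ($K = 5 + 6 = 11$)
$K - 86 Z{\left(7 \right)} = 11 - 86 \cdot 7^{2} = 11 - 4214 = -4203$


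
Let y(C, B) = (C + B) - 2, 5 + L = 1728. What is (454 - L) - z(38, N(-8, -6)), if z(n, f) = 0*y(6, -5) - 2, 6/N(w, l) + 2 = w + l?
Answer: -1267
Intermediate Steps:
L = 1723 (L = -5 + 1728 = 1723)
N(w, l) = 6/(-2 + l + w) (N(w, l) = 6/(-2 + (w + l)) = 6/(-2 + (l + w)) = 6/(-2 + l + w))
y(C, B) = -2 + B + C (y(C, B) = (B + C) - 2 = -2 + B + C)
z(n, f) = -2 (z(n, f) = 0*(-2 - 5 + 6) - 2 = 0*(-1) - 2 = 0 - 2 = -2)
(454 - L) - z(38, N(-8, -6)) = (454 - 1*1723) - 1*(-2) = (454 - 1723) + 2 = -1269 + 2 = -1267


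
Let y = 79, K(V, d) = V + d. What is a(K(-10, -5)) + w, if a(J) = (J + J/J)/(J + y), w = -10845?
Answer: -347047/32 ≈ -10845.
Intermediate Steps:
a(J) = (1 + J)/(79 + J) (a(J) = (J + J/J)/(J + 79) = (J + 1)/(79 + J) = (1 + J)/(79 + J))
a(K(-10, -5)) + w = (1 + (-10 - 5))/(79 + (-10 - 5)) - 10845 = (1 - 15)/(79 - 15) - 10845 = -14/64 - 10845 = (1/64)*(-14) - 10845 = -7/32 - 10845 = -347047/32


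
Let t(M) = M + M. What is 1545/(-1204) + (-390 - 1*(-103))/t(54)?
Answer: -64051/16254 ≈ -3.9406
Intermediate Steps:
t(M) = 2*M
1545/(-1204) + (-390 - 1*(-103))/t(54) = 1545/(-1204) + (-390 - 1*(-103))/((2*54)) = 1545*(-1/1204) + (-390 + 103)/108 = -1545/1204 - 287*1/108 = -1545/1204 - 287/108 = -64051/16254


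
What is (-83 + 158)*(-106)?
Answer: -7950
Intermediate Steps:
(-83 + 158)*(-106) = 75*(-106) = -7950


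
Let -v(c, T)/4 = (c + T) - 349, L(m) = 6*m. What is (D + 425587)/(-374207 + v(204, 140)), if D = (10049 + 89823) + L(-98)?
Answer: -6033/4301 ≈ -1.4027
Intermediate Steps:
v(c, T) = 1396 - 4*T - 4*c (v(c, T) = -4*((c + T) - 349) = -4*((T + c) - 349) = -4*(-349 + T + c) = 1396 - 4*T - 4*c)
D = 99284 (D = (10049 + 89823) + 6*(-98) = 99872 - 588 = 99284)
(D + 425587)/(-374207 + v(204, 140)) = (99284 + 425587)/(-374207 + (1396 - 4*140 - 4*204)) = 524871/(-374207 + (1396 - 560 - 816)) = 524871/(-374207 + 20) = 524871/(-374187) = 524871*(-1/374187) = -6033/4301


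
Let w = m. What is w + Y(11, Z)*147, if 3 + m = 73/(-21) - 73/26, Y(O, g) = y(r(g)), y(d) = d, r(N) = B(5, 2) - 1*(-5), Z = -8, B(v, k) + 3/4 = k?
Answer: 993137/1092 ≈ 909.47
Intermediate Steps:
B(v, k) = -¾ + k
r(N) = 25/4 (r(N) = (-¾ + 2) - 1*(-5) = 5/4 + 5 = 25/4)
Y(O, g) = 25/4
m = -5069/546 (m = -3 + (73/(-21) - 73/26) = -3 + (73*(-1/21) - 73*1/26) = -3 + (-73/21 - 73/26) = -3 - 3431/546 = -5069/546 ≈ -9.2839)
w = -5069/546 ≈ -9.2839
w + Y(11, Z)*147 = -5069/546 + (25/4)*147 = -5069/546 + 3675/4 = 993137/1092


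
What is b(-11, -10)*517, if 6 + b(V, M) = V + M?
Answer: -13959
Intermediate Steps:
b(V, M) = -6 + M + V (b(V, M) = -6 + (V + M) = -6 + (M + V) = -6 + M + V)
b(-11, -10)*517 = (-6 - 10 - 11)*517 = -27*517 = -13959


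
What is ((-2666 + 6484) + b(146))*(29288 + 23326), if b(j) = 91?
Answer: 205668126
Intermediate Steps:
((-2666 + 6484) + b(146))*(29288 + 23326) = ((-2666 + 6484) + 91)*(29288 + 23326) = (3818 + 91)*52614 = 3909*52614 = 205668126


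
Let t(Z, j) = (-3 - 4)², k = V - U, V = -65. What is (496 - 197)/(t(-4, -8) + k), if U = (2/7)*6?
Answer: -2093/124 ≈ -16.879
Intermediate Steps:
U = 12/7 (U = (2*(⅐))*6 = (2/7)*6 = 12/7 ≈ 1.7143)
k = -467/7 (k = -65 - 1*12/7 = -65 - 12/7 = -467/7 ≈ -66.714)
t(Z, j) = 49 (t(Z, j) = (-7)² = 49)
(496 - 197)/(t(-4, -8) + k) = (496 - 197)/(49 - 467/7) = 299/(-124/7) = 299*(-7/124) = -2093/124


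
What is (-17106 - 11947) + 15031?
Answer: -14022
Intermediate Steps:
(-17106 - 11947) + 15031 = -29053 + 15031 = -14022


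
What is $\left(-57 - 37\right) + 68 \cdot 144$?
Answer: $9698$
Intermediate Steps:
$\left(-57 - 37\right) + 68 \cdot 144 = -94 + 9792 = 9698$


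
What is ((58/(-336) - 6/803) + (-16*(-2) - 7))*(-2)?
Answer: -3348305/67452 ≈ -49.640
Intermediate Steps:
((58/(-336) - 6/803) + (-16*(-2) - 7))*(-2) = ((58*(-1/336) - 6*1/803) + (32 - 7))*(-2) = ((-29/168 - 6/803) + 25)*(-2) = (-24295/134904 + 25)*(-2) = (3348305/134904)*(-2) = -3348305/67452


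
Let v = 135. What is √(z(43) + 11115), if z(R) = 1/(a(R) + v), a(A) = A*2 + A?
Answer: √193667826/132 ≈ 105.43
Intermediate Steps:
a(A) = 3*A (a(A) = 2*A + A = 3*A)
z(R) = 1/(135 + 3*R) (z(R) = 1/(3*R + 135) = 1/(135 + 3*R))
√(z(43) + 11115) = √(1/(3*(45 + 43)) + 11115) = √((⅓)/88 + 11115) = √((⅓)*(1/88) + 11115) = √(1/264 + 11115) = √(2934361/264) = √193667826/132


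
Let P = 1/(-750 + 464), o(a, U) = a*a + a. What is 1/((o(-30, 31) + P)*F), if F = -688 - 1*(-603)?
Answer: -286/21149615 ≈ -1.3523e-5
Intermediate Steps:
o(a, U) = a + a² (o(a, U) = a² + a = a + a²)
P = -1/286 (P = 1/(-286) = -1/286 ≈ -0.0034965)
F = -85 (F = -688 + 603 = -85)
1/((o(-30, 31) + P)*F) = 1/((-30*(1 - 30) - 1/286)*(-85)) = 1/((-30*(-29) - 1/286)*(-85)) = 1/((870 - 1/286)*(-85)) = 1/((248819/286)*(-85)) = 1/(-21149615/286) = -286/21149615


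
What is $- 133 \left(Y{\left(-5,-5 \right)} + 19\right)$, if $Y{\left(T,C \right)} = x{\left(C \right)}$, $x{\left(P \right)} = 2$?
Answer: $-2793$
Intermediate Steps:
$Y{\left(T,C \right)} = 2$
$- 133 \left(Y{\left(-5,-5 \right)} + 19\right) = - 133 \left(2 + 19\right) = \left(-133\right) 21 = -2793$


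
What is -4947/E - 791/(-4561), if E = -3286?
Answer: 25162493/14987446 ≈ 1.6789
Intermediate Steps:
-4947/E - 791/(-4561) = -4947/(-3286) - 791/(-4561) = -4947*(-1/3286) - 791*(-1/4561) = 4947/3286 + 791/4561 = 25162493/14987446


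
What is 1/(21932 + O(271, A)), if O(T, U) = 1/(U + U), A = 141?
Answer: 282/6184825 ≈ 4.5595e-5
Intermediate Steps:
O(T, U) = 1/(2*U)
1/(21932 + O(271, A)) = 1/(21932 + (½)/141) = 1/(21932 + (½)*(1/141)) = 1/(21932 + 1/282) = 1/(6184825/282) = 282/6184825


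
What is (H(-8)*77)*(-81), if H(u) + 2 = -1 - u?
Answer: -31185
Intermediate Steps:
H(u) = -3 - u (H(u) = -2 + (-1 - u) = -3 - u)
(H(-8)*77)*(-81) = ((-3 - 1*(-8))*77)*(-81) = ((-3 + 8)*77)*(-81) = (5*77)*(-81) = 385*(-81) = -31185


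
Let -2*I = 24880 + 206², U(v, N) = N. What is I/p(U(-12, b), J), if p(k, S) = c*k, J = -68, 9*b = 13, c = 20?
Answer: -151461/130 ≈ -1165.1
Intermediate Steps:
b = 13/9 (b = (⅑)*13 = 13/9 ≈ 1.4444)
I = -33658 (I = -(24880 + 206²)/2 = -(24880 + 42436)/2 = -½*67316 = -33658)
p(k, S) = 20*k
I/p(U(-12, b), J) = -33658/(20*(13/9)) = -33658/260/9 = -33658*9/260 = -151461/130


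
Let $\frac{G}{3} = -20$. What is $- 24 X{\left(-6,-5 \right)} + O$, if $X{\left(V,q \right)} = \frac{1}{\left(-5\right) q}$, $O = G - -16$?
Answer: $- \frac{1124}{25} \approx -44.96$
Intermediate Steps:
$G = -60$ ($G = 3 \left(-20\right) = -60$)
$O = -44$ ($O = -60 - -16 = -60 + 16 = -44$)
$X{\left(V,q \right)} = - \frac{1}{5 q}$
$- 24 X{\left(-6,-5 \right)} + O = - 24 \left(- \frac{1}{5 \left(-5\right)}\right) - 44 = - 24 \left(\left(- \frac{1}{5}\right) \left(- \frac{1}{5}\right)\right) - 44 = \left(-24\right) \frac{1}{25} - 44 = - \frac{24}{25} - 44 = - \frac{1124}{25}$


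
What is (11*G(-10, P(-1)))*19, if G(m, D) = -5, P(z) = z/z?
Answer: -1045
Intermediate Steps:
P(z) = 1
(11*G(-10, P(-1)))*19 = (11*(-5))*19 = -55*19 = -1045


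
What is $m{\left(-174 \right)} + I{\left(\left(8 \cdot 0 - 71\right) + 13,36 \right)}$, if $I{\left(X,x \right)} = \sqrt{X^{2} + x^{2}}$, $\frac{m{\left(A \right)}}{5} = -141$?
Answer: $-705 + 2 \sqrt{1165} \approx -636.74$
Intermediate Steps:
$m{\left(A \right)} = -705$ ($m{\left(A \right)} = 5 \left(-141\right) = -705$)
$m{\left(-174 \right)} + I{\left(\left(8 \cdot 0 - 71\right) + 13,36 \right)} = -705 + \sqrt{\left(\left(8 \cdot 0 - 71\right) + 13\right)^{2} + 36^{2}} = -705 + \sqrt{\left(\left(0 - 71\right) + 13\right)^{2} + 1296} = -705 + \sqrt{\left(-71 + 13\right)^{2} + 1296} = -705 + \sqrt{\left(-58\right)^{2} + 1296} = -705 + \sqrt{3364 + 1296} = -705 + \sqrt{4660} = -705 + 2 \sqrt{1165}$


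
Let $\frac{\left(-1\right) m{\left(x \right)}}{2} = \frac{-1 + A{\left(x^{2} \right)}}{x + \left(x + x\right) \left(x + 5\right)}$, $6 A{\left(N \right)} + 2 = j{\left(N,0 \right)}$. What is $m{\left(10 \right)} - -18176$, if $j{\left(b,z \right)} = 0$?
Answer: $\frac{8451844}{465} \approx 18176.0$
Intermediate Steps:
$A{\left(N \right)} = - \frac{1}{3}$ ($A{\left(N \right)} = - \frac{1}{3} + \frac{1}{6} \cdot 0 = - \frac{1}{3} + 0 = - \frac{1}{3}$)
$m{\left(x \right)} = \frac{8}{3 \left(x + 2 x \left(5 + x\right)\right)}$ ($m{\left(x \right)} = - 2 \frac{-1 - \frac{1}{3}}{x + \left(x + x\right) \left(x + 5\right)} = - 2 \left(- \frac{4}{3 \left(x + 2 x \left(5 + x\right)\right)}\right) = \frac{8}{3 \left(x + 2 x \left(5 + x\right)\right)}$)
$m{\left(10 \right)} - -18176 = \frac{8}{3 \cdot 10 \left(11 + 2 \cdot 10\right)} - -18176 = \frac{8}{3} \cdot \frac{1}{10} \frac{1}{11 + 20} + 18176 = \frac{8}{3} \cdot \frac{1}{10} \cdot \frac{1}{31} + 18176 = \frac{4}{465} + 18176 = \frac{8451844}{465}$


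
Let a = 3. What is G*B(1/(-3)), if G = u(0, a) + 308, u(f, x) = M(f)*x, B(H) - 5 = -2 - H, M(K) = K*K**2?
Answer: 3080/3 ≈ 1026.7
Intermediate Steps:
M(K) = K**3
B(H) = 3 - H (B(H) = 5 + (-2 - H) = 3 - H)
u(f, x) = x*f**3 (u(f, x) = f**3*x = x*f**3)
G = 308 (G = 3*0**3 + 308 = 3*0 + 308 = 0 + 308 = 308)
G*B(1/(-3)) = 308*(3 - 1/(-3)) = 308*(3 - 1*(-1/3)) = 308*(3 + 1/3) = 308*(10/3) = 3080/3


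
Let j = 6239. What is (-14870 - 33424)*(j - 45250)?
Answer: 1883997234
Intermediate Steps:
(-14870 - 33424)*(j - 45250) = (-14870 - 33424)*(6239 - 45250) = -48294*(-39011) = 1883997234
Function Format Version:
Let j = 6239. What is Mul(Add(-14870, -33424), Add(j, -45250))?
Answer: 1883997234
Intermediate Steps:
Mul(Add(-14870, -33424), Add(j, -45250)) = Mul(Add(-14870, -33424), Add(6239, -45250)) = Mul(-48294, -39011) = 1883997234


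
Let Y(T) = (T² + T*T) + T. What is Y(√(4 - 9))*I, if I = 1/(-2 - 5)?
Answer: 10/7 - I*√5/7 ≈ 1.4286 - 0.31944*I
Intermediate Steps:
Y(T) = T + 2*T² (Y(T) = (T² + T²) + T = 2*T² + T = T + 2*T²)
I = -⅐ (I = 1/(-7) = -⅐ ≈ -0.14286)
Y(√(4 - 9))*I = (√(4 - 9)*(1 + 2*√(4 - 9)))*(-⅐) = (√(-5)*(1 + 2*√(-5)))*(-⅐) = ((I*√5)*(1 + 2*(I*√5)))*(-⅐) = ((I*√5)*(1 + 2*I*√5))*(-⅐) = (I*√5*(1 + 2*I*√5))*(-⅐) = -I*√5*(1 + 2*I*√5)/7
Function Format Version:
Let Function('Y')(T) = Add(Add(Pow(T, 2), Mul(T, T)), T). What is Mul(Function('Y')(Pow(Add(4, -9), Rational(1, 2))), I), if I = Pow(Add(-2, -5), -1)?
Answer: Add(Rational(10, 7), Mul(Rational(-1, 7), I, Pow(5, Rational(1, 2)))) ≈ Add(1.4286, Mul(-0.31944, I))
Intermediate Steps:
Function('Y')(T) = Add(T, Mul(2, Pow(T, 2))) (Function('Y')(T) = Add(Add(Pow(T, 2), Pow(T, 2)), T) = Add(Mul(2, Pow(T, 2)), T) = Add(T, Mul(2, Pow(T, 2))))
I = Rational(-1, 7) (I = Pow(-7, -1) = Rational(-1, 7) ≈ -0.14286)
Mul(Function('Y')(Pow(Add(4, -9), Rational(1, 2))), I) = Mul(Mul(Pow(Add(4, -9), Rational(1, 2)), Add(1, Mul(2, Pow(Add(4, -9), Rational(1, 2))))), Rational(-1, 7)) = Mul(Mul(Pow(-5, Rational(1, 2)), Add(1, Mul(2, Pow(-5, Rational(1, 2))))), Rational(-1, 7)) = Mul(Mul(Mul(I, Pow(5, Rational(1, 2))), Add(1, Mul(2, Mul(I, Pow(5, Rational(1, 2)))))), Rational(-1, 7)) = Mul(Mul(Mul(I, Pow(5, Rational(1, 2))), Add(1, Mul(2, I, Pow(5, Rational(1, 2))))), Rational(-1, 7)) = Mul(Mul(I, Pow(5, Rational(1, 2)), Add(1, Mul(2, I, Pow(5, Rational(1, 2))))), Rational(-1, 7)) = Mul(Rational(-1, 7), I, Pow(5, Rational(1, 2)), Add(1, Mul(2, I, Pow(5, Rational(1, 2)))))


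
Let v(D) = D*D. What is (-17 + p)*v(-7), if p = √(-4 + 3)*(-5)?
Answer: -833 - 245*I ≈ -833.0 - 245.0*I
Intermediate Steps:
v(D) = D²
p = -5*I (p = √(-1)*(-5) = I*(-5) = -5*I ≈ -5.0*I)
(-17 + p)*v(-7) = (-17 - 5*I)*(-7)² = (-17 - 5*I)*49 = -833 - 245*I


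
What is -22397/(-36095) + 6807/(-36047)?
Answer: 561645994/1301116465 ≈ 0.43166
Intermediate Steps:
-22397/(-36095) + 6807/(-36047) = -22397*(-1/36095) + 6807*(-1/36047) = 22397/36095 - 6807/36047 = 561645994/1301116465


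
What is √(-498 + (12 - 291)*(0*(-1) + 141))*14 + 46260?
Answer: 46260 + 98*I*√813 ≈ 46260.0 + 2794.3*I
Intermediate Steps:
√(-498 + (12 - 291)*(0*(-1) + 141))*14 + 46260 = √(-498 - 279*(0 + 141))*14 + 46260 = √(-498 - 279*141)*14 + 46260 = √(-498 - 39339)*14 + 46260 = √(-39837)*14 + 46260 = (7*I*√813)*14 + 46260 = 98*I*√813 + 46260 = 46260 + 98*I*√813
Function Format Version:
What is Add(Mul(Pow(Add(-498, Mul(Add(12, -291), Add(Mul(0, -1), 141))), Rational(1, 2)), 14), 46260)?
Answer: Add(46260, Mul(98, I, Pow(813, Rational(1, 2)))) ≈ Add(46260., Mul(2794.3, I))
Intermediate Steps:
Add(Mul(Pow(Add(-498, Mul(Add(12, -291), Add(Mul(0, -1), 141))), Rational(1, 2)), 14), 46260) = Add(Mul(Pow(Add(-498, Mul(-279, Add(0, 141))), Rational(1, 2)), 14), 46260) = Add(Mul(Pow(Add(-498, Mul(-279, 141)), Rational(1, 2)), 14), 46260) = Add(Mul(Pow(Add(-498, -39339), Rational(1, 2)), 14), 46260) = Add(Mul(Pow(-39837, Rational(1, 2)), 14), 46260) = Add(Mul(Mul(7, I, Pow(813, Rational(1, 2))), 14), 46260) = Add(Mul(98, I, Pow(813, Rational(1, 2))), 46260) = Add(46260, Mul(98, I, Pow(813, Rational(1, 2))))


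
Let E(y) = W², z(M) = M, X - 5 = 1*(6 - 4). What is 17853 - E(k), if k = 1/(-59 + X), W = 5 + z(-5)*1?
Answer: 17853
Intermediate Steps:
X = 7 (X = 5 + 1*(6 - 4) = 5 + 1*2 = 5 + 2 = 7)
W = 0 (W = 5 - 5*1 = 5 - 5 = 0)
k = -1/52 (k = 1/(-59 + 7) = 1/(-52) = -1/52 ≈ -0.019231)
E(y) = 0 (E(y) = 0² = 0)
17853 - E(k) = 17853 - 1*0 = 17853 + 0 = 17853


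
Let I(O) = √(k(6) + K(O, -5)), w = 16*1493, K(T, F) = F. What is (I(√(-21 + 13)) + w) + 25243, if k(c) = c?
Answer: 49132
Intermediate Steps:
w = 23888
I(O) = 1 (I(O) = √(6 - 5) = √1 = 1)
(I(√(-21 + 13)) + w) + 25243 = (1 + 23888) + 25243 = 23889 + 25243 = 49132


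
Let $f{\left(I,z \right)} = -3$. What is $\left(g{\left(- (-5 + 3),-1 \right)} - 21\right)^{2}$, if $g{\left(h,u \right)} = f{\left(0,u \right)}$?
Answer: $576$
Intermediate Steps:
$g{\left(h,u \right)} = -3$
$\left(g{\left(- (-5 + 3),-1 \right)} - 21\right)^{2} = \left(-3 - 21\right)^{2} = \left(-24\right)^{2} = 576$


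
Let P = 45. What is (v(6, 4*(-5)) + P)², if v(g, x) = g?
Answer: 2601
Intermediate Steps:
(v(6, 4*(-5)) + P)² = (6 + 45)² = 51² = 2601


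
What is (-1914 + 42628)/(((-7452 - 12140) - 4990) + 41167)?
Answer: 40714/16585 ≈ 2.4549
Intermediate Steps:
(-1914 + 42628)/(((-7452 - 12140) - 4990) + 41167) = 40714/((-19592 - 4990) + 41167) = 40714/(-24582 + 41167) = 40714/16585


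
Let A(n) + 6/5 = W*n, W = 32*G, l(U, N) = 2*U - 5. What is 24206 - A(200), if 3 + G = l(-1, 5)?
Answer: 441036/5 ≈ 88207.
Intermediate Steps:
l(U, N) = -5 + 2*U
G = -10 (G = -3 + (-5 + 2*(-1)) = -3 + (-5 - 2) = -3 - 7 = -10)
W = -320 (W = 32*(-10) = -320)
A(n) = -6/5 - 320*n
24206 - A(200) = 24206 - (-6/5 - 320*200) = 24206 - (-6/5 - 64000) = 24206 - 1*(-320006/5) = 24206 + 320006/5 = 441036/5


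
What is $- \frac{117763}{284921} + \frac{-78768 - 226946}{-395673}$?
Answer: $\frac{40508699095}{112735546833} \approx 0.35932$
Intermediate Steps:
$- \frac{117763}{284921} + \frac{-78768 - 226946}{-395673} = \left(-117763\right) \frac{1}{284921} + \left(-78768 - 226946\right) \left(- \frac{1}{395673}\right) = - \frac{117763}{284921} - - \frac{305714}{395673} = - \frac{117763}{284921} + \frac{305714}{395673} = \frac{40508699095}{112735546833}$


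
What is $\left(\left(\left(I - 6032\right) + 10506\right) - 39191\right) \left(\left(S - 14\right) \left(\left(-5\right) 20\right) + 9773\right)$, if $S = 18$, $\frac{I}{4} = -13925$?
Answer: $-847478541$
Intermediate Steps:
$I = -55700$ ($I = 4 \left(-13925\right) = -55700$)
$\left(\left(\left(I - 6032\right) + 10506\right) - 39191\right) \left(\left(S - 14\right) \left(\left(-5\right) 20\right) + 9773\right) = \left(\left(\left(-55700 - 6032\right) + 10506\right) - 39191\right) \left(\left(18 - 14\right) \left(\left(-5\right) 20\right) + 9773\right) = \left(\left(-61732 + 10506\right) - 39191\right) \left(4 \left(-100\right) + 9773\right) = \left(-51226 - 39191\right) \left(-400 + 9773\right) = \left(-90417\right) 9373 = -847478541$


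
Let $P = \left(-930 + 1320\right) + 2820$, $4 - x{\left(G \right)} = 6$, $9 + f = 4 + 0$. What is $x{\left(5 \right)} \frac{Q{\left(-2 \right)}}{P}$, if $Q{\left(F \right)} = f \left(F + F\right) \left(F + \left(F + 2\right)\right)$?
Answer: $\frac{8}{321} \approx 0.024922$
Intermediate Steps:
$f = -5$ ($f = -9 + \left(4 + 0\right) = -9 + 4 = -5$)
$x{\left(G \right)} = -2$ ($x{\left(G \right)} = 4 - 6 = -2$)
$P = 3210$ ($P = 390 + 2820 = 3210$)
$Q{\left(F \right)} = - 10 F \left(2 + 2 F\right)$ ($Q{\left(F \right)} = - 5 \left(F + F\right) \left(F + \left(F + 2\right)\right) = - 5 \cdot 2 F \left(F + \left(2 + F\right)\right) = - 5 \cdot 2 F \left(2 + 2 F\right) = - 10 F \left(2 + 2 F\right)$)
$x{\left(5 \right)} \frac{Q{\left(-2 \right)}}{P} = - 2 \frac{\left(-20\right) \left(-2\right) \left(1 - 2\right)}{3210} = - 2 \left(-20\right) \left(-2\right) \left(-1\right) \frac{1}{3210} = - 2 \left(\left(-40\right) \frac{1}{3210}\right) = \left(-2\right) \left(- \frac{4}{321}\right) = \frac{8}{321}$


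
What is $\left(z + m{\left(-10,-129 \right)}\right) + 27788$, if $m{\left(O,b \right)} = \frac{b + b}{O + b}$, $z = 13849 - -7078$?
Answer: $\frac{6771643}{139} \approx 48717.0$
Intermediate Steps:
$z = 20927$ ($z = 13849 + 7078 = 20927$)
$m{\left(O,b \right)} = \frac{2 b}{O + b}$
$\left(z + m{\left(-10,-129 \right)}\right) + 27788 = \left(20927 + 2 \left(-129\right) \frac{1}{-10 - 129}\right) + 27788 = \left(20927 + 2 \left(-129\right) \frac{1}{-139}\right) + 27788 = \left(20927 + 2 \left(-129\right) \left(- \frac{1}{139}\right)\right) + 27788 = \left(20927 + \frac{258}{139}\right) + 27788 = \frac{2909111}{139} + 27788 = \frac{6771643}{139}$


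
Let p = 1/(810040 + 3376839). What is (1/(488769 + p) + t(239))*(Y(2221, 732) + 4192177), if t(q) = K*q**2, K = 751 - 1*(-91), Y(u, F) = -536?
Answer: 412558972036241222885049063/2046416661952 ≈ 2.0160e+14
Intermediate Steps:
p = 1/4186879 ≈ 2.3884e-7
K = 842 (K = 751 + 91 = 842)
t(q) = 842*q**2
(1/(488769 + p) + t(239))*(Y(2221, 732) + 4192177) = (1/(488769 + 1/4186879) + 842*239**2)*(-536 + 4192177) = (1/(2046416661952/4186879) + 842*57121)*4191641 = (4186879/2046416661952 + 48095882)*4191641 = (98424214296081468543/2046416661952)*4191641 = 412558972036241222885049063/2046416661952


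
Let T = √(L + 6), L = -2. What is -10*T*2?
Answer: -40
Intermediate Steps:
T = 2 (T = √(-2 + 6) = √4 = 2)
-10*T*2 = -10*2*2 = -20*2 = -40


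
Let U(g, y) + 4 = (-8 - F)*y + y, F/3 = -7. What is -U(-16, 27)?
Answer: -374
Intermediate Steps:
F = -21 (F = 3*(-7) = -21)
U(g, y) = -4 + 14*y (U(g, y) = -4 + ((-8 - 1*(-21))*y + y) = -4 + ((-8 + 21)*y + y) = -4 + (13*y + y) = -4 + 14*y)
-U(-16, 27) = -(-4 + 14*27) = -(-4 + 378) = -1*374 = -374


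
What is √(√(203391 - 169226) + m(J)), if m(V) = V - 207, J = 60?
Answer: √(-147 + √34165) ≈ 6.1512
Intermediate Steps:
m(V) = -207 + V
√(√(203391 - 169226) + m(J)) = √(√(203391 - 169226) + (-207 + 60)) = √(√34165 - 147) = √(-147 + √34165)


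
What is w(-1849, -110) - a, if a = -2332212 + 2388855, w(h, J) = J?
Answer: -56753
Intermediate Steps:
a = 56643
w(-1849, -110) - a = -110 - 1*56643 = -110 - 56643 = -56753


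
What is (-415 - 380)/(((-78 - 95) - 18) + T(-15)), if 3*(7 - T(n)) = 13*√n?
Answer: 438840/102413 - 10335*I*√15/102413 ≈ 4.285 - 0.39084*I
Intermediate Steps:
T(n) = 7 - 13*√n/3
(-415 - 380)/(((-78 - 95) - 18) + T(-15)) = (-415 - 380)/(((-78 - 95) - 18) + (7 - 13*I*√15/3)) = -795/((-173 - 18) + (7 - 13*I*√15/3)) = -795/(-191 + (7 - 13*I*√15/3)) = -795/(-184 - 13*I*√15/3)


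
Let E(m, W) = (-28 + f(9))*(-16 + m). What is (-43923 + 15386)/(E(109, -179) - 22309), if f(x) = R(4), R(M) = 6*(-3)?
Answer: 28537/26587 ≈ 1.0733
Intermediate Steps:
R(M) = -18
f(x) = -18
E(m, W) = 736 - 46*m (E(m, W) = (-28 - 18)*(-16 + m) = -46*(-16 + m) = 736 - 46*m)
(-43923 + 15386)/(E(109, -179) - 22309) = (-43923 + 15386)/((736 - 46*109) - 22309) = -28537/((736 - 5014) - 22309) = -28537/(-4278 - 22309) = -28537/(-26587) = -28537*(-1/26587) = 28537/26587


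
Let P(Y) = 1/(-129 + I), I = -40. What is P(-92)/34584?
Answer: -1/5844696 ≈ -1.7110e-7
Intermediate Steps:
P(Y) = -1/169 (P(Y) = 1/(-129 - 40) = 1/(-169) = -1/169)
P(-92)/34584 = -1/169/34584 = -1/169*1/34584 = -1/5844696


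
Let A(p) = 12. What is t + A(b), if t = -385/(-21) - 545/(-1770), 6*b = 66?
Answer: 10847/354 ≈ 30.641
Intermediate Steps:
b = 11 (b = (⅙)*66 = 11)
t = 6599/354 (t = -385*(-1/21) - 545*(-1/1770) = 55/3 + 109/354 = 6599/354 ≈ 18.641)
t + A(b) = 6599/354 + 12 = 10847/354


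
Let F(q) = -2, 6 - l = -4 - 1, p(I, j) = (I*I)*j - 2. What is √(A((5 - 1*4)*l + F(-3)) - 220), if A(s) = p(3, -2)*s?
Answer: 20*I ≈ 20.0*I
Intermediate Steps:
p(I, j) = -2 + j*I² (p(I, j) = I²*j - 2 = j*I² - 2 = -2 + j*I²)
l = 11 (l = 6 - (-4 - 1) = 6 - 1*(-5) = 6 + 5 = 11)
A(s) = -20*s (A(s) = (-2 - 2*3²)*s = (-2 - 2*9)*s = (-2 - 18)*s = -20*s)
√(A((5 - 1*4)*l + F(-3)) - 220) = √(-20*((5 - 1*4)*11 - 2) - 220) = √(-20*((5 - 4)*11 - 2) - 220) = √(-20*(1*11 - 2) - 220) = √(-20*(11 - 2) - 220) = √(-20*9 - 220) = √(-180 - 220) = √(-400) = 20*I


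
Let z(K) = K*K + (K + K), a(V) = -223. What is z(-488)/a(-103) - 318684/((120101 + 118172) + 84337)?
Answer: -38291917506/35971015 ≈ -1064.5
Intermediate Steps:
z(K) = K² + 2*K
z(-488)/a(-103) - 318684/((120101 + 118172) + 84337) = -488*(2 - 488)/(-223) - 318684/((120101 + 118172) + 84337) = -488*(-486)*(-1/223) - 318684/(238273 + 84337) = 237168*(-1/223) - 318684/322610 = -237168/223 - 318684*1/322610 = -237168/223 - 159342/161305 = -38291917506/35971015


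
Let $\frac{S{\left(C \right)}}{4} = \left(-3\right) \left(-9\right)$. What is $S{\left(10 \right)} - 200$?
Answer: $-92$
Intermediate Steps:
$S{\left(C \right)} = 108$ ($S{\left(C \right)} = 4 \left(\left(-3\right) \left(-9\right)\right) = 4 \cdot 27 = 108$)
$S{\left(10 \right)} - 200 = 108 - 200 = -92$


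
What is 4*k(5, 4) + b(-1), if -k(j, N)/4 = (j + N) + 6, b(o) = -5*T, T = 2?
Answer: -250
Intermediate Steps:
b(o) = -10 (b(o) = -5*2 = -10)
k(j, N) = -24 - 4*N - 4*j (k(j, N) = -4*((j + N) + 6) = -4*((N + j) + 6) = -4*(6 + N + j) = -24 - 4*N - 4*j)
4*k(5, 4) + b(-1) = 4*(-24 - 4*4 - 4*5) - 10 = 4*(-24 - 16 - 20) - 10 = 4*(-60) - 10 = -240 - 10 = -250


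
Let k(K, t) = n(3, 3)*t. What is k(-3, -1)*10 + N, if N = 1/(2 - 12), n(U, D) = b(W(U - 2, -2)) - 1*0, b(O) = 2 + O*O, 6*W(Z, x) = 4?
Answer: -2209/90 ≈ -24.544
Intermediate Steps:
W(Z, x) = ⅔ (W(Z, x) = (⅙)*4 = ⅔)
b(O) = 2 + O²
n(U, D) = 22/9 (n(U, D) = (2 + (⅔)²) - 1*0 = (2 + 4/9) + 0 = 22/9 + 0 = 22/9)
N = -⅒ (N = 1/(-10) = -⅒ ≈ -0.10000)
k(K, t) = 22*t/9
k(-3, -1)*10 + N = ((22/9)*(-1))*10 - ⅒ = -22/9*10 - ⅒ = -220/9 - ⅒ = -2209/90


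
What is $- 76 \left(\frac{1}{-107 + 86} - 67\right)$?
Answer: $\frac{107008}{21} \approx 5095.6$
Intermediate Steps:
$- 76 \left(\frac{1}{-107 + 86} - 67\right) = - 76 \left(\frac{1}{-21} - 67\right) = - 76 \left(- \frac{1}{21} - 67\right) = \left(-76\right) \left(- \frac{1408}{21}\right) = \frac{107008}{21}$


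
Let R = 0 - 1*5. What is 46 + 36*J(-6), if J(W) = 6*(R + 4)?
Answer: -170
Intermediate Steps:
R = -5 (R = 0 - 5 = -5)
J(W) = -6 (J(W) = 6*(-5 + 4) = 6*(-1) = -6)
46 + 36*J(-6) = 46 + 36*(-6) = 46 - 216 = -170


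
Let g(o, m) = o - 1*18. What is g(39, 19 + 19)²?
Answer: 441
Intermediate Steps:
g(o, m) = -18 + o (g(o, m) = o - 18 = -18 + o)
g(39, 19 + 19)² = (-18 + 39)² = 21² = 441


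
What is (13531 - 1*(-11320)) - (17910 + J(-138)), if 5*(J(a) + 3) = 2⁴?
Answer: 34704/5 ≈ 6940.8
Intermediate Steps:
J(a) = ⅕ (J(a) = -3 + (⅕)*2⁴ = -3 + (⅕)*16 = -3 + 16/5 = ⅕)
(13531 - 1*(-11320)) - (17910 + J(-138)) = (13531 - 1*(-11320)) - (17910 + ⅕) = (13531 + 11320) - 1*89551/5 = 24851 - 89551/5 = 34704/5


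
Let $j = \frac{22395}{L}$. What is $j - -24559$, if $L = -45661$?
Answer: $\frac{1121366104}{45661} \approx 24559.0$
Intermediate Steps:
$j = - \frac{22395}{45661}$ ($j = \frac{22395}{-45661} = 22395 \left(- \frac{1}{45661}\right) = - \frac{22395}{45661} \approx -0.49046$)
$j - -24559 = - \frac{22395}{45661} - -24559 = - \frac{22395}{45661} + 24559 = \frac{1121366104}{45661}$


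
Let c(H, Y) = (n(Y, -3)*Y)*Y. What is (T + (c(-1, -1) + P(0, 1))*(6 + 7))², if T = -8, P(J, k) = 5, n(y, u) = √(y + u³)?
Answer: -1483 + 2964*I*√7 ≈ -1483.0 + 7842.0*I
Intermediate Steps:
c(H, Y) = Y²*√(-27 + Y) (c(H, Y) = (√(Y + (-3)³)*Y)*Y = (√(Y - 27)*Y)*Y = (√(-27 + Y)*Y)*Y = (Y*√(-27 + Y))*Y = Y²*√(-27 + Y))
(T + (c(-1, -1) + P(0, 1))*(6 + 7))² = (-8 + ((-1)²*√(-27 - 1) + 5)*(6 + 7))² = (-8 + (1*√(-28) + 5)*13)² = (-8 + (1*(2*I*√7) + 5)*13)² = (-8 + (2*I*√7 + 5)*13)² = (-8 + (5 + 2*I*√7)*13)² = (-8 + (65 + 26*I*√7))² = (57 + 26*I*√7)²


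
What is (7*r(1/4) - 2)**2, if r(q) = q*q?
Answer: 625/256 ≈ 2.4414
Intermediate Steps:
r(q) = q**2
(7*r(1/4) - 2)**2 = (7*(1/4)**2 - 2)**2 = (7*(1/16) - 2)**2 = (7/16 - 2)**2 = (-25/16)**2 = 625/256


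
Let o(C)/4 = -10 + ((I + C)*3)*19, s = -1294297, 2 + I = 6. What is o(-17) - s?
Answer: 1291293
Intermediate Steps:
I = 4 (I = -2 + 6 = 4)
o(C) = 872 + 228*C (o(C) = 4*(-10 + ((4 + C)*3)*19) = 4*(-10 + (12 + 3*C)*19) = 4*(-10 + (228 + 57*C)) = 4*(218 + 57*C) = 872 + 228*C)
o(-17) - s = (872 + 228*(-17)) - 1*(-1294297) = (872 - 3876) + 1294297 = -3004 + 1294297 = 1291293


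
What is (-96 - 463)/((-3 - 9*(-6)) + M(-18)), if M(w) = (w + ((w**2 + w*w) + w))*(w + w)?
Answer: 559/21981 ≈ 0.025431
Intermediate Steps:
M(w) = 2*w*(2*w + 2*w**2) (M(w) = (w + ((w**2 + w**2) + w))*(2*w) = (w + (2*w**2 + w))*(2*w) = (w + (w + 2*w**2))*(2*w) = (2*w + 2*w**2)*(2*w) = 2*w*(2*w + 2*w**2))
(-96 - 463)/((-3 - 9*(-6)) + M(-18)) = (-96 - 463)/((-3 - 9*(-6)) + 4*(-18)**2*(1 - 18)) = -559/((-3 + 54) + 4*324*(-17)) = -559/(51 - 22032) = -559/(-21981) = -559*(-1/21981) = 559/21981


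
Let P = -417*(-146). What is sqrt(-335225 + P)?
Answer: I*sqrt(274343) ≈ 523.78*I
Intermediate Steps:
P = 60882
sqrt(-335225 + P) = sqrt(-335225 + 60882) = sqrt(-274343) = I*sqrt(274343)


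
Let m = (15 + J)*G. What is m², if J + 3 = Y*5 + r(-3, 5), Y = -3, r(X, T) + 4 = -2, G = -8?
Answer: 5184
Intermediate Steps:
r(X, T) = -6 (r(X, T) = -4 - 2 = -6)
J = -24 (J = -3 + (-3*5 - 6) = -3 + (-15 - 6) = -3 - 21 = -24)
m = 72 (m = (15 - 24)*(-8) = -9*(-8) = 72)
m² = 72² = 5184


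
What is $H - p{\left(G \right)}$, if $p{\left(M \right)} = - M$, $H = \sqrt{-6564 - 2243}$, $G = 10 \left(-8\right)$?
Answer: $-80 + i \sqrt{8807} \approx -80.0 + 93.846 i$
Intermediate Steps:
$G = -80$
$H = i \sqrt{8807}$ ($H = \sqrt{-8807} = i \sqrt{8807} \approx 93.846 i$)
$H - p{\left(G \right)} = i \sqrt{8807} - \left(-1\right) \left(-80\right) = i \sqrt{8807} - 80 = -80 + i \sqrt{8807}$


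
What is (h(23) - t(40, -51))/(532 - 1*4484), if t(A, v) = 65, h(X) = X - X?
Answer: 5/304 ≈ 0.016447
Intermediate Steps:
h(X) = 0
(h(23) - t(40, -51))/(532 - 1*4484) = (0 - 1*65)/(532 - 1*4484) = (0 - 65)/(532 - 4484) = -65/(-3952) = -65*(-1/3952) = 5/304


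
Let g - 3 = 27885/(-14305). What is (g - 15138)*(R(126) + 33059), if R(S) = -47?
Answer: -1429644477744/2861 ≈ -4.9970e+8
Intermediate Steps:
g = 3006/2861 (g = 3 + 27885/(-14305) = 3 + 27885*(-1/14305) = 3 - 5577/2861 = 3006/2861 ≈ 1.0507)
(g - 15138)*(R(126) + 33059) = (3006/2861 - 15138)*(-47 + 33059) = -43306812/2861*33012 = -1429644477744/2861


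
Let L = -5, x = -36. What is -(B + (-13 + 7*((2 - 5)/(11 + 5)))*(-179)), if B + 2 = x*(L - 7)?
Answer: -47871/16 ≈ -2991.9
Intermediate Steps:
B = 430 (B = -2 - 36*(-5 - 7) = -2 - 36*(-12) = -2 + 432 = 430)
-(B + (-13 + 7*((2 - 5)/(11 + 5)))*(-179)) = -(430 + (-13 + 7*((2 - 5)/(11 + 5)))*(-179)) = -(430 + (-13 + 7*(-3/16))*(-179)) = -(430 + (-13 - 21/16)*(-179)) = -(430 - 229/16*(-179)) = -(430 + 40991/16) = -1*47871/16 = -47871/16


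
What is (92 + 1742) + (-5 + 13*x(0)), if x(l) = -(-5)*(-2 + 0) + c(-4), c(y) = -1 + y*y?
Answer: 1894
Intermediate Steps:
c(y) = -1 + y²
x(l) = 5 (x(l) = -(-5)*(-2 + 0) + (-1 + (-4)²) = -(-5)*(-2) + (-1 + 16) = -1*10 + 15 = -10 + 15 = 5)
(92 + 1742) + (-5 + 13*x(0)) = (92 + 1742) + (-5 + 13*5) = 1834 + (-5 + 65) = 1834 + 60 = 1894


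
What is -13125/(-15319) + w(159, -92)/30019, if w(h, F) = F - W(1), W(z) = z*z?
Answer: 392574708/459861061 ≈ 0.85368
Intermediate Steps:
W(z) = z²
w(h, F) = -1 + F (w(h, F) = F - 1*1² = F - 1*1 = F - 1 = -1 + F)
-13125/(-15319) + w(159, -92)/30019 = -13125/(-15319) + (-1 - 92)/30019 = -13125*(-1/15319) - 93*1/30019 = 13125/15319 - 93/30019 = 392574708/459861061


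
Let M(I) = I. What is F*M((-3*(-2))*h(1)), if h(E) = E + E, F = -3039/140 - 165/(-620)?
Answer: -279162/1085 ≈ -257.29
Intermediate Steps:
F = -46527/2170 (F = -3039*1/140 - 165*(-1/620) = -3039/140 + 33/124 = -46527/2170 ≈ -21.441)
h(E) = 2*E
F*M((-3*(-2))*h(1)) = -46527*(-3*(-2))*2*1/2170 = -139581*2/1085 = -46527/2170*12 = -279162/1085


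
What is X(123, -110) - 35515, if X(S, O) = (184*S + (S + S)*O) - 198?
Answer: -40141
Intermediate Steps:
X(S, O) = -198 + 184*S + 2*O*S (X(S, O) = (184*S + (2*S)*O) - 198 = (184*S + 2*O*S) - 198 = -198 + 184*S + 2*O*S)
X(123, -110) - 35515 = (-198 + 184*123 + 2*(-110)*123) - 35515 = (-198 + 22632 - 27060) - 35515 = -4626 - 35515 = -40141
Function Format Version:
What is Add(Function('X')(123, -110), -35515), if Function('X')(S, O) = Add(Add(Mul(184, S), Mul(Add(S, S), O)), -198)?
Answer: -40141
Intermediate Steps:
Function('X')(S, O) = Add(-198, Mul(184, S), Mul(2, O, S)) (Function('X')(S, O) = Add(Add(Mul(184, S), Mul(Mul(2, S), O)), -198) = Add(Add(Mul(184, S), Mul(2, O, S)), -198) = Add(-198, Mul(184, S), Mul(2, O, S)))
Add(Function('X')(123, -110), -35515) = Add(Add(-198, Mul(184, 123), Mul(2, -110, 123)), -35515) = Add(Add(-198, 22632, -27060), -35515) = Add(-4626, -35515) = -40141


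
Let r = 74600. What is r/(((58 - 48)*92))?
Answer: 1865/23 ≈ 81.087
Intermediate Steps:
r/(((58 - 48)*92)) = 74600/(((58 - 48)*92)) = 74600/((10*92)) = 74600/920 = 74600*(1/920) = 1865/23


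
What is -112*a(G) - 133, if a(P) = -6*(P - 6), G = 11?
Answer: 3227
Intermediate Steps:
a(P) = 36 - 6*P (a(P) = -6*(-6 + P) = 36 - 6*P)
-112*a(G) - 133 = -112*(36 - 6*11) - 133 = -112*(36 - 66) - 133 = -112*(-30) - 133 = 3360 - 133 = 3227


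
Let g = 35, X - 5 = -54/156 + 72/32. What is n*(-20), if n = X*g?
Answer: -62825/13 ≈ -4832.7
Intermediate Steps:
X = 359/52 (X = 5 + (-54/156 + 72/32) = 5 + (-54*1/156 + 72*(1/32)) = 5 + (-9/26 + 9/4) = 5 + 99/52 = 359/52 ≈ 6.9038)
n = 12565/52 (n = (359/52)*35 = 12565/52 ≈ 241.63)
n*(-20) = (12565/52)*(-20) = -62825/13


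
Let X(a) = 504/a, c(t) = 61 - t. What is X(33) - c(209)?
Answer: 1796/11 ≈ 163.27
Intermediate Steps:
X(33) - c(209) = 504/33 - (61 - 1*209) = 504*(1/33) - (61 - 209) = 168/11 - 1*(-148) = 168/11 + 148 = 1796/11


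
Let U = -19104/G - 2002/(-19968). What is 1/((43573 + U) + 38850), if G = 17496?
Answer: 186624/15381924887 ≈ 1.2133e-5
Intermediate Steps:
U = -185065/186624 (U = -19104/17496 - 2002/(-19968) = -19104*1/17496 - 2002*(-1/19968) = -796/729 + 77/768 = -185065/186624 ≈ -0.99165)
1/((43573 + U) + 38850) = 1/((43573 - 185065/186624) + 38850) = 1/(8131582487/186624 + 38850) = 1/(15381924887/186624) = 186624/15381924887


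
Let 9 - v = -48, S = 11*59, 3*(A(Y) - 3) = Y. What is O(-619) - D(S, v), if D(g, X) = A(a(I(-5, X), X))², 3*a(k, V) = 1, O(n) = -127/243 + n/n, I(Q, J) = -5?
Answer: -2236/243 ≈ -9.2016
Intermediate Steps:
O(n) = 116/243 (O(n) = -127*1/243 + 1 = -127/243 + 1 = 116/243)
a(k, V) = ⅓ (a(k, V) = (⅓)*1 = ⅓)
A(Y) = 3 + Y/3
S = 649
v = 57 (v = 9 - 1*(-48) = 9 + 48 = 57)
D(g, X) = 784/81 (D(g, X) = (3 + (⅓)*(⅓))² = (3 + ⅑)² = (28/9)² = 784/81)
O(-619) - D(S, v) = 116/243 - 1*784/81 = 116/243 - 784/81 = -2236/243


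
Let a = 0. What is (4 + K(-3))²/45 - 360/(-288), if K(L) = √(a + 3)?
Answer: 301/180 + 8*√3/45 ≈ 1.9801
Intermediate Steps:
K(L) = √3 (K(L) = √(0 + 3) = √3)
(4 + K(-3))²/45 - 360/(-288) = (4 + √3)²/45 - 360/(-288) = (4 + √3)²*(1/45) - 360*(-1/288) = (4 + √3)²/45 + 5/4 = 5/4 + (4 + √3)²/45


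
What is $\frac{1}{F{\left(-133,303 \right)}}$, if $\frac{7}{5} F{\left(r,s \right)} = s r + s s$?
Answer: $\frac{7}{257550} \approx 2.7179 \cdot 10^{-5}$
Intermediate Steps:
$F{\left(r,s \right)} = \frac{5 s^{2}}{7} + \frac{5 r s}{7}$ ($F{\left(r,s \right)} = \frac{5 \left(s r + s s\right)}{7} = \frac{5 \left(r s + s^{2}\right)}{7} = \frac{5 \left(s^{2} + r s\right)}{7} = \frac{5 s^{2}}{7} + \frac{5 r s}{7}$)
$\frac{1}{F{\left(-133,303 \right)}} = \frac{1}{\frac{5}{7} \cdot 303 \left(-133 + 303\right)} = \frac{1}{\frac{5}{7} \cdot 303 \cdot 170} = \frac{1}{\frac{257550}{7}} = \frac{7}{257550}$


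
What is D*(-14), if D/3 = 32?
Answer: -1344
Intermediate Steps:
D = 96 (D = 3*32 = 96)
D*(-14) = 96*(-14) = -1344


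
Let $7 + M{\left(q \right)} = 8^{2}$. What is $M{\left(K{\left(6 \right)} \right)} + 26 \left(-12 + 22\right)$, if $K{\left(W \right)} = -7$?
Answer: $317$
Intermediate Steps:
$M{\left(q \right)} = 57$ ($M{\left(q \right)} = -7 + 8^{2} = -7 + 64 = 57$)
$M{\left(K{\left(6 \right)} \right)} + 26 \left(-12 + 22\right) = 57 + 26 \left(-12 + 22\right) = 57 + 26 \cdot 10 = 57 + 260 = 317$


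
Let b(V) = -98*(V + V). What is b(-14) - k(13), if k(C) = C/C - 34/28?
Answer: 38419/14 ≈ 2744.2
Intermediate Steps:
b(V) = -196*V
k(C) = -3/14 (k(C) = 1 - 34*1/28 = 1 - 17/14 = -3/14)
b(-14) - k(13) = -196*(-14) - 1*(-3/14) = 2744 + 3/14 = 38419/14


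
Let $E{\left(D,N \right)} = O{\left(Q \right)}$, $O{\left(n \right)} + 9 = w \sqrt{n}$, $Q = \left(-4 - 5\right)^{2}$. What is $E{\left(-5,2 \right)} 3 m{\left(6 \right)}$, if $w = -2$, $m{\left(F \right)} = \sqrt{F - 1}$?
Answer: $- 81 \sqrt{5} \approx -181.12$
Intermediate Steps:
$m{\left(F \right)} = \sqrt{-1 + F}$
$Q = 81$ ($Q = \left(-9\right)^{2} = 81$)
$O{\left(n \right)} = -9 - 2 \sqrt{n}$
$E{\left(D,N \right)} = -27$ ($E{\left(D,N \right)} = -9 - 2 \sqrt{81} = -9 - 18 = -27$)
$E{\left(-5,2 \right)} 3 m{\left(6 \right)} = \left(-27\right) 3 \sqrt{-1 + 6} = - 81 \sqrt{5}$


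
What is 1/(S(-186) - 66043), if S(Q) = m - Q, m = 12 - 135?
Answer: -1/65980 ≈ -1.5156e-5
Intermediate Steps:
m = -123
S(Q) = -123 - Q
1/(S(-186) - 66043) = 1/((-123 - 1*(-186)) - 66043) = 1/((-123 + 186) - 66043) = 1/(63 - 66043) = 1/(-65980) = -1/65980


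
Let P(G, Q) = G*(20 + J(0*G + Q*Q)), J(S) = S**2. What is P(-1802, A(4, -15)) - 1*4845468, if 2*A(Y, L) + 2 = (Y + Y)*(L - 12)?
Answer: -254371887630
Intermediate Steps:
A(Y, L) = -1 + Y*(-12 + L) (A(Y, L) = -1 + ((Y + Y)*(L - 12))/2 = -1 + ((2*Y)*(-12 + L))/2 = -1 + (2*Y*(-12 + L))/2 = -1 + Y*(-12 + L))
P(G, Q) = G*(20 + Q**4) (P(G, Q) = G*(20 + (0*G + Q*Q)**2) = G*(20 + (0 + Q**2)**2) = G*(20 + (Q**2)**2) = G*(20 + Q**4))
P(-1802, A(4, -15)) - 1*4845468 = -1802*(20 + (-1 - 12*4 - 15*4)**4) - 1*4845468 = -1802*(20 + (-1 - 48 - 60)**4) - 4845468 = -1802*(20 + (-109)**4) - 4845468 = -1802*(20 + 141158161) - 4845468 = -1802*141158181 - 4845468 = -254367042162 - 4845468 = -254371887630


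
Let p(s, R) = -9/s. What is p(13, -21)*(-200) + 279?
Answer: 5427/13 ≈ 417.46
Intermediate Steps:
p(13, -21)*(-200) + 279 = -9/13*(-200) + 279 = 1800/13 + 279 = 5427/13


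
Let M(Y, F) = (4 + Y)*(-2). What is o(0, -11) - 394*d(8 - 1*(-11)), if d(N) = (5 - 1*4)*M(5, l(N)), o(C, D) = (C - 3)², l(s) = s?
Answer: 7101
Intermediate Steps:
o(C, D) = (-3 + C)²
M(Y, F) = -8 - 2*Y
d(N) = -18 (d(N) = (5 - 1*4)*(-8 - 2*5) = (5 - 4)*(-8 - 10) = 1*(-18) = -18)
o(0, -11) - 394*d(8 - 1*(-11)) = (-3 + 0)² - 394*(-18) = (-3)² + 7092 = 9 + 7092 = 7101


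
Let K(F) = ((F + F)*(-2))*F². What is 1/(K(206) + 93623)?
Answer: -1/34873641 ≈ -2.8675e-8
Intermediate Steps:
K(F) = -4*F³ (K(F) = ((2*F)*(-2))*F² = (-4*F)*F² = -4*F³)
1/(K(206) + 93623) = 1/(-4*206³ + 93623) = 1/(-4*8741816 + 93623) = 1/(-34967264 + 93623) = 1/(-34873641) = -1/34873641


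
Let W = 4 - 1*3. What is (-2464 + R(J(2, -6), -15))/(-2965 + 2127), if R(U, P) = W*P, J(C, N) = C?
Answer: 2479/838 ≈ 2.9582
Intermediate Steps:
W = 1 (W = 4 - 3 = 1)
R(U, P) = P (R(U, P) = 1*P = P)
(-2464 + R(J(2, -6), -15))/(-2965 + 2127) = (-2464 - 15)/(-2965 + 2127) = -2479/(-838) = -2479*(-1/838) = 2479/838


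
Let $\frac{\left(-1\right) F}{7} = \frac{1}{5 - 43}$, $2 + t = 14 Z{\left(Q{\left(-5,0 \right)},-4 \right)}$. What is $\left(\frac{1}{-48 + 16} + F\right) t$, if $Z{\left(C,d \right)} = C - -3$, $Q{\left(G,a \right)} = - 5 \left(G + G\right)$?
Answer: $\frac{17205}{152} \approx 113.19$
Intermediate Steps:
$Q{\left(G,a \right)} = - 10 G$ ($Q{\left(G,a \right)} = - 5 \cdot 2 G = - 10 G$)
$Z{\left(C,d \right)} = 3 + C$ ($Z{\left(C,d \right)} = C + 3 = 3 + C$)
$t = 740$ ($t = -2 + 14 \left(3 - -50\right) = -2 + 14 \left(3 + 50\right) = -2 + 14 \cdot 53 = -2 + 742 = 740$)
$F = \frac{7}{38}$ ($F = - \frac{7}{5 - 43} = - \frac{7}{-38} = \left(-7\right) \left(- \frac{1}{38}\right) = \frac{7}{38} \approx 0.18421$)
$\left(\frac{1}{-48 + 16} + F\right) t = \left(\frac{1}{-48 + 16} + \frac{7}{38}\right) 740 = \left(\frac{1}{-32} + \frac{7}{38}\right) 740 = \left(- \frac{1}{32} + \frac{7}{38}\right) 740 = \frac{93}{608} \cdot 740 = \frac{17205}{152}$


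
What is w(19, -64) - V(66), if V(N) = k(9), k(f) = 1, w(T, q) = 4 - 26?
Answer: -23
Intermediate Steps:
w(T, q) = -22
V(N) = 1
w(19, -64) - V(66) = -22 - 1*1 = -22 - 1 = -23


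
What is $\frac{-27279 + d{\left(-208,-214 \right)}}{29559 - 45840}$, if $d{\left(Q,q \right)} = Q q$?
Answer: $- \frac{17233}{16281} \approx -1.0585$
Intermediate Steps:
$\frac{-27279 + d{\left(-208,-214 \right)}}{29559 - 45840} = \frac{-27279 - -44512}{29559 - 45840} = \frac{-27279 + 44512}{-16281} = 17233 \left(- \frac{1}{16281}\right) = - \frac{17233}{16281}$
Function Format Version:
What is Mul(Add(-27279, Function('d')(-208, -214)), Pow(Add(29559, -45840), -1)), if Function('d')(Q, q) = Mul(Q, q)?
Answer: Rational(-17233, 16281) ≈ -1.0585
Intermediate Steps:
Mul(Add(-27279, Function('d')(-208, -214)), Pow(Add(29559, -45840), -1)) = Mul(Add(-27279, Mul(-208, -214)), Pow(Add(29559, -45840), -1)) = Mul(Add(-27279, 44512), Pow(-16281, -1)) = Mul(17233, Rational(-1, 16281)) = Rational(-17233, 16281)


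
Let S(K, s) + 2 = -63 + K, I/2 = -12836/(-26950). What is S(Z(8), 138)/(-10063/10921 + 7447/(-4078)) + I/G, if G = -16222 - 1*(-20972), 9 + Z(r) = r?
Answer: 94069660715014718/3916081624503125 ≈ 24.021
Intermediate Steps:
Z(r) = -9 + r
I = 12836/13475 (I = 2*(-12836/(-26950)) = 2*(-12836*(-1/26950)) = 2*(6418/13475) = 12836/13475 ≈ 0.95258)
G = 4750 (G = -16222 + 20972 = 4750)
S(K, s) = -65 + K (S(K, s) = -2 + (-63 + K) = -65 + K)
S(Z(8), 138)/(-10063/10921 + 7447/(-4078)) + I/G = (-65 + (-9 + 8))/(-10063/10921 + 7447/(-4078)) + (12836/13475)/4750 = (-65 - 1)/(-10063*1/10921 + 7447*(-1/4078)) + (12836/13475)*(1/4750) = -66/(-10063/10921 - 7447/4078) + 6418/32003125 = -66/(-122365601/44535838) + 6418/32003125 = -66*(-44535838/122365601) + 6418/32003125 = 2939365308/122365601 + 6418/32003125 = 94069660715014718/3916081624503125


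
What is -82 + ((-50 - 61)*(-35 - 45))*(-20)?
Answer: -177682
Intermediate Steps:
-82 + ((-50 - 61)*(-35 - 45))*(-20) = -82 - 111*(-80)*(-20) = -82 + 8880*(-20) = -82 - 177600 = -177682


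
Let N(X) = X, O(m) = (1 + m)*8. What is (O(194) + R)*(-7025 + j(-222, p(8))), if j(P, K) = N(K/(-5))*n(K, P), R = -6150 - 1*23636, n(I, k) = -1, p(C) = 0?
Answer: 198287650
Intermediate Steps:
O(m) = 8 + 8*m
R = -29786 (R = -6150 - 23636 = -29786)
j(P, K) = K/5 (j(P, K) = (K/(-5))*(-1) = (K*(-⅕))*(-1) = -K/5*(-1) = K/5)
(O(194) + R)*(-7025 + j(-222, p(8))) = ((8 + 8*194) - 29786)*(-7025 + (⅕)*0) = ((8 + 1552) - 29786)*(-7025 + 0) = (1560 - 29786)*(-7025) = -28226*(-7025) = 198287650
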